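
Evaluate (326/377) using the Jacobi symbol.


Compute (326/377) via quadratic reciprocity:
  pull out 2: (2/377) = +1  (since 377 mod 8 = 1)
  reciprocity: (163/377) -> +(377/163)
  reduce: (51/163)
  reciprocity: (51/163) -> -(163/51)
  reduce: (10/51)
  pull out 2: (2/51) = -1  (since 51 mod 8 = 3)
  reciprocity: (5/51) -> +(51/5)
  reduce: (1/5)
  (1/5) = 1
Product of signs = 1

1


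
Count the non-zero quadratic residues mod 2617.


For prime p, the number of non-zero quadratic residues is (p-1)/2.
= (2617-1)/2
= 1308

1308


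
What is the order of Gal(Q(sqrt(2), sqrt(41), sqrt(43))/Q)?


The 3 square roots of distinct primes are multiplicatively independent over Q,
so [K:Q] = 2^3 and Gal(K/Q) is isomorphic to (Z/2Z)^3.
|Gal| = 2^3 = 8

8


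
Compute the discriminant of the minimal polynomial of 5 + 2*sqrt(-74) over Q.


The element 5 + 2*sqrt(-74) has minimal polynomial:
x^2 - 10*x + 321
Discriminant = (-10)^2 - 4*(321)
= 100 - 1284
= -1184

-1184


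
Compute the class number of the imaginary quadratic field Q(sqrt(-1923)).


K = Q(sqrt(-1923)). d mod 4 = 1, so D = disc(K) = d = -1923
h(K) equals the number of primitive reduced positive-definite forms (a, b, c) = a*x^2 + b*x*y + c*y^2 with b^2 - 4ac = D,
where reduced means |b| <= a <= c, with b >= 0 whenever |b| = a or a = c, and primitive means gcd(a, b, c) = 1.
Reduced forces 3a^2 <= |D| = 1923, so 1 <= a <= 25; b must have the parity of D, and c = (b^2 - D)/(4a) must be an integer >= a.
Enumerate a = 1..25, b in [-a, a]:
  a=1: (1, 1, 481)  [1]
  a=2: none
  a=3: (3, 3, 161)  [1]
  a=4..6: none
  a=7: (7, -3, 69), (7, 3, 69)  [2]
  a=8..12: none
  a=13: (13, -1, 37), (13, 1, 37)  [2]
  a=14..16: none
  a=17: (17, -7, 29), (17, 7, 29)  [2]
  a=18..20: none
  a=21: (21, -3, 23), (21, 3, 23)  [2]
  a=22..25: none
Total reduced forms: 1 + 1 + 2 + 2 + 2 + 2 = 10
h = 10

10


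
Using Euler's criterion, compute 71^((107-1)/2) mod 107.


p = 107 is prime and the exponent is (p-1)/2 = 53, so by Euler's criterion 71^53 = (71/107) = +1 or -1 mod 107.
Compute by square-and-multiply:
  53 = 32 + 16 + 4 + 1 (binary 110101)
  Repeated squaring mod 107: 71^1 = 71, 71^2 = 12, 71^4 = 37, 71^8 = 85, 71^16 = 56, 71^32 = 33
  71^53 = 71^32 * 71^16 * 71^4 * 71^1 = 33 * 56 * 37 * 71 mod 107
    33 * 56 = 1848 = 29 mod 107
    29 * 37 = 1073 = 3 mod 107
    3 * 71 = 213 = 106 mod 107
  71^53 = 106 mod 107
Result 106 = p - 1 = -1 mod 107: 71 is a quadratic non-residue mod 107. As a residue in [0, p-1] the value is 106.
71^53 mod 107 = 106

106


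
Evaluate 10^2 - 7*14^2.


x^2 - d*y^2
= 10^2 - 7*14^2
= 100 - 1372
= -1272

-1272


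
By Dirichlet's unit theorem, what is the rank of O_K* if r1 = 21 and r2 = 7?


By Dirichlet's unit theorem:
rank = r1 + r2 - 1
= 21 + 7 - 1
= 27

27


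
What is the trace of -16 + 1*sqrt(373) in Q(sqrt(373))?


Tr(a + b*sqrt(d)) = (a + b*sqrt(d)) + (a - b*sqrt(d)) = 2a
= 2 * (-16)
= -32

-32


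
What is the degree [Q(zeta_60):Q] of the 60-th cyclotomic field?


The degree equals Euler's totient phi(60).
60 = 2^2 * 3 * 5
phi(60) = 16

16


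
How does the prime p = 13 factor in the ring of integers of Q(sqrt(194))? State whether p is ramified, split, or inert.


K = Q(sqrt(194)). Since d mod 4 = 2, disc(K) = 776.
Check p | disc: 776 mod 13 = 9.
p does not divide disc. Compute Legendre symbol (d/p):
12^((13-1)/2) mod 13 = 1
(d/p) = 1, so p splits: (p) = P*P' with e=1, f=1, g=2.
Therefore p is split.

split


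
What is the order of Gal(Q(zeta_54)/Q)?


|Gal(Q(zeta_54)/Q)| = phi(54)
= 18

18


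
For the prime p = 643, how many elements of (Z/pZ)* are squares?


For prime p, the number of non-zero quadratic residues is (p-1)/2.
= (643-1)/2
= 321

321


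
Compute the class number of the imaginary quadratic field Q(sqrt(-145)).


K = Q(sqrt(-145)). d mod 4 = 3, so D = disc(K) = 4d = -580
h(K) equals the number of primitive reduced positive-definite forms (a, b, c) = a*x^2 + b*x*y + c*y^2 with b^2 - 4ac = D,
where reduced means |b| <= a <= c, with b >= 0 whenever |b| = a or a = c, and primitive means gcd(a, b, c) = 1.
Reduced forces 3a^2 <= |D| = 580, so 1 <= a <= 13; b must have the parity of D, and c = (b^2 - D)/(4a) must be an integer >= a.
Enumerate a = 1..13, b in [-a, a]:
  a=1: (1, 0, 145)  [1]
  a=2: (2, 2, 73)  [1]
  a=3..4: none
  a=5: (5, 0, 29)  [1]
  a=6: none
  a=7: (7, -6, 22), (7, 6, 22)  [2]
  a=8..9: none
  a=10: (10, 10, 17)  [1]
  a=11: (11, -6, 14), (11, 6, 14)  [2]
  a=12..13: none
Total reduced forms: 1 + 1 + 1 + 2 + 1 + 2 = 8
h = 8

8


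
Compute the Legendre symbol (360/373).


p = 373 is prime, so compute (360/373) with the reciprocity algorithm (Jacobi-symbol steps: pull out 2s via (2/n), flip via reciprocity, reduce):
  pull out 2: (2/373) = -1  (since 373 mod 8 = 5)
  pull out 2: (2/373) = -1  (since 373 mod 8 = 5)
  pull out 2: (2/373) = -1  (since 373 mod 8 = 5)
  reciprocity: (45/373) -> +(373/45)
  reduce: (13/45)
  reciprocity: (13/45) -> +(45/13)
  reduce: (6/13)
  pull out 2: (2/13) = -1  (since 13 mod 8 = 5)
  reciprocity: (3/13) -> +(13/3)
  reduce: (1/3)
  (1/3) = 1
Product of signs = 1
(360/373) = 1

1


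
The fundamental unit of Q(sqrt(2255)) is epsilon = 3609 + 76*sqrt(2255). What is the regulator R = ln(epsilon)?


epsilon = 3609 + 76*sqrt(2255)
= 7217.9999
R = ln(7217.9999)
= 8.8843

8.8843


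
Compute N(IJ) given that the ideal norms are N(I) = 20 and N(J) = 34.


N(IJ) = N(I) * N(J)
= 20 * 34
= 680

680


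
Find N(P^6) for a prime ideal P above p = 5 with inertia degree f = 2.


N(P^a) = p^(a*f)
= 5^(6*2)
= 5^12
= 244140625

244140625


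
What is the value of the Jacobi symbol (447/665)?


Compute (447/665) via quadratic reciprocity:
  reciprocity: (447/665) -> +(665/447)
  reduce: (218/447)
  pull out 2: (2/447) = +1  (since 447 mod 8 = 7)
  reciprocity: (109/447) -> +(447/109)
  reduce: (11/109)
  reciprocity: (11/109) -> +(109/11)
  reduce: (10/11)
  pull out 2: (2/11) = -1  (since 11 mod 8 = 3)
  reciprocity: (5/11) -> +(11/5)
  reduce: (1/5)
  (1/5) = 1
Product of signs = -1

-1


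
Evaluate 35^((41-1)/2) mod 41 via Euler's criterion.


p = 41 is prime and the exponent is (p-1)/2 = 20, so by Euler's criterion 35^20 = (35/41) = +1 or -1 mod 41.
Compute by square-and-multiply:
  20 = 16 + 4 (binary 10100)
  Repeated squaring mod 41: 35^1 = 35, 35^2 = 36, 35^4 = 25, 35^8 = 10, 35^16 = 18
  35^20 = 35^16 * 35^4 = 18 * 25 mod 41
    18 * 25 = 450 = 40 mod 41
  35^20 = 40 mod 41
Result 40 = p - 1 = -1 mod 41: 35 is a quadratic non-residue mod 41. As a residue in [0, p-1] the value is 40.
35^20 mod 41 = 40

40


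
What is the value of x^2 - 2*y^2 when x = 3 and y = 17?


x^2 - d*y^2
= 3^2 - 2*17^2
= 9 - 578
= -569

-569


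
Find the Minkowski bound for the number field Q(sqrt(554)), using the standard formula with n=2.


d = 554, d mod 4 = 2, so disc(K) = 4d = 2216; |disc(K)| = 2216
Real quadratic field, so n = 2, s = r2 = 0, r1 = 2
M = (n!/n^n) * (4/pi)^s * sqrt(|disc(K)|) = (2!/2^2) * (4/pi)^0 * sqrt(2216)
= 0.5 * 1.000000 * 47.074409
= 23.5372

23.5372


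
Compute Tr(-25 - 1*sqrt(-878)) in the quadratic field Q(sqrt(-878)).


Tr(a + b*sqrt(d)) = (a + b*sqrt(d)) + (a - b*sqrt(d)) = 2a
= 2 * (-25)
= -50

-50


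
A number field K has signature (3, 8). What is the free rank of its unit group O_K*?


By Dirichlet's unit theorem:
rank = r1 + r2 - 1
= 3 + 8 - 1
= 10

10


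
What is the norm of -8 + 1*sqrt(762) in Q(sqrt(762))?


N(a + b*sqrt(d)) = a^2 - d*b^2
= (-8)^2 - (762)*(1)^2
= 64 - 762
= -698

-698


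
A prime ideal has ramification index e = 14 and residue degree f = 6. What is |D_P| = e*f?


|D_P| = e * f
= 14 * 6
= 84

84


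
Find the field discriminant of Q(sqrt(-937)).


For K = Q(sqrt(d)) with d squarefree: disc(K) = d if d = 1 mod 4, and disc(K) = 4d if d = 2 or 3 mod 4.
Here d = -937, and d mod 4 = 3.
d = 3 mod 4, not 1 (O_K = Z[sqrt(d)]), so disc(K) = 4d = 4 * (-937) = -3748

-3748


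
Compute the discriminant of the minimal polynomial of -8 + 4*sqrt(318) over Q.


The element -8 + 4*sqrt(318) has minimal polynomial:
x^2 + 16*x - 5024
Discriminant = (16)^2 - 4*(-5024)
= 256 + 20096
= 20352

20352


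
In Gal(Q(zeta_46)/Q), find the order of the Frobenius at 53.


The Frobenius at p in Gal(Q(zeta_n)/Q) = (Z/nZ)* is the class of p, so its order is ord_46(53), the smallest k >= 1 with 53^k = 1 mod 46.
n = 46 = 2 * 23, phi(46) = 22; the order divides phi(n).
Divisors of 22: 1, 2, 11, 22
Repeated squaring mod 46: 53^1 = 7, 53^2 = 3, 53^4 = 9, 53^8 = 35, 53^16 = 29
Test divisors in increasing order:
  k=1: 53^1 = 7 mod 46
  k=2: 53^2 = 3 mod 46
  k=11: 53^11 = 35 * 3 * 7 = 45 mod 46
  k=22: 53^22 = 29 * 9 * 3 = 1 mod 46  <- first divisor giving 1
Order = 22

22


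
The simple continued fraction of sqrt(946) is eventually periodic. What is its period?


Run the CF algorithm for sqrt(946).
a_0 = floor(sqrt(946)) = 30; set m_0=0, q_0=1.
Recurrence: m' = q*a - m,  q' = (d - m'^2)/q,  a' = floor((a_0 + m')/q').
  step 1: m=30, q=46, a=1
  step 2: m=16, q=15, a=3
  step 3: m=29, q=7, a=8
  step 4: m=27, q=31, a=1
  step 5: m=4, q=30, a=1
  step 6: m=26, q=9, a=6
  step 7: m=28, q=18, a=3
  step 8: m=26, q=15, a=3
  step 9: m=19, q=39, a=1
  step 10: m=20, q=14, a=3
  step 11: m=22, q=33, a=1
  step 12: m=11, q=25, a=1
  step 13: m=14, q=30, a=1
  step 14: m=16, q=23, a=2
  step 15: m=30, q=2, a=30
  step 16: m=30, q=23, a=2
  step 17: m=16, q=30, a=1
  step 18: m=14, q=25, a=1
  step 19: m=11, q=33, a=1
  step 20: m=22, q=14, a=3
  step 21: m=20, q=39, a=1
  step 22: m=19, q=15, a=3
  step 23: m=26, q=18, a=3
  step 24: m=28, q=9, a=6
  step 25: m=26, q=30, a=1
  step 26: m=4, q=31, a=1
  step 27: m=27, q=7, a=8
  step 28: m=29, q=15, a=3
  step 29: m=16, q=46, a=1
  step 30: m=30, q=1, a=60
a_30 = 2*a_0 = 60, so the period closes here.
sqrt(946) = [30; 1, 3, 8, 1, 1, 6, 3, 3, 1, 3, 1, 1, 1, 2, 30, 2, 1, 1, 1, 3, 1, 3, 3, 6, 1, 1, 8, 3, 1, 60]
Period length = 30

30


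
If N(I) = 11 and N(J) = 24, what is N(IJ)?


N(IJ) = N(I) * N(J)
= 11 * 24
= 264

264


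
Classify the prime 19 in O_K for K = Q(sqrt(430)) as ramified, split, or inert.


K = Q(sqrt(430)). Since d mod 4 = 2, disc(K) = 1720.
Check p | disc: 1720 mod 19 = 10.
p does not divide disc. Compute Legendre symbol (d/p):
12^((19-1)/2) mod 19 = -1
(d/p) = -1, so p is inert: (p) stays prime with e=1, f=2, g=1.
Therefore p is inert.

inert


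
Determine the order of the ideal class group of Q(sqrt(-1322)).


K = Q(sqrt(-1322)). d mod 4 = 2, so D = disc(K) = 4d = -5288
h(K) equals the number of primitive reduced positive-definite forms (a, b, c) = a*x^2 + b*x*y + c*y^2 with b^2 - 4ac = D,
where reduced means |b| <= a <= c, with b >= 0 whenever |b| = a or a = c, and primitive means gcd(a, b, c) = 1.
Reduced forces 3a^2 <= |D| = 5288, so 1 <= a <= 41; b must have the parity of D, and c = (b^2 - D)/(4a) must be an integer >= a.
Enumerate a = 1..41, b in [-a, a]:
  a=1: (1, 0, 1322)  [1]
  a=2: (2, 0, 661)  [1]
  a=3: (3, -2, 441), (3, 2, 441)  [2]
  a=4..5: none
  a=6: (6, -4, 221), (6, 4, 221)  [2]
  a=7: (7, -2, 189), (7, 2, 189)  [2]
  a=8: none
  a=9: (9, -2, 147), (9, 2, 147)  [2]
  a=10: none
  a=11: (11, -6, 121), (11, 6, 121)  [2]
  a=12: none
  a=13: (13, -4, 102), (13, 4, 102)  [2]
  a=14: (14, -12, 97), (14, 12, 97)  [2]
  a=15..16: none
  a=17: (17, -4, 78), (17, 4, 78)  [2]
  a=18: (18, -16, 77), (18, 16, 77)  [2]
  a=19..20: none
  a=21: (21, -16, 66), (21, -2, 63), (21, 2, 63), (21, 16, 66)  [4]
  a=22: (22, -16, 63), (22, 16, 63)  [2]
  a=23: (23, -18, 61), (23, 18, 61)  [2]
  a=24..25: none
  a=26: (26, -4, 51), (26, 4, 51)  [2]
  a=27: (27, -2, 49), (27, 2, 49)  [2]
  a=28..32: none
  a=33: (33, -28, 46), (33, -16, 42), (33, 16, 42), (33, 28, 46)  [4]
  a=34: (34, -4, 39), (34, 4, 39)  [2]
  a=35..36: none
  a=37: (37, -22, 39), (37, 22, 39)  [2]
  a=38..40: none
  a=41: (41, -40, 42), (41, 40, 42)  [2]
Total reduced forms: 1 + 1 + 2 + 2 + 2 + 2 + 2 + 2 + 2 + 2 + 2 + 4 + 2 + 2 + 2 + 2 + 4 + 2 + 2 + 2 = 42
h = 42

42


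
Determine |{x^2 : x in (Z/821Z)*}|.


For prime p, the number of non-zero quadratic residues is (p-1)/2.
= (821-1)/2
= 410

410


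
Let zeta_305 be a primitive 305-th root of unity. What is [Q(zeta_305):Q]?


The degree equals Euler's totient phi(305).
305 = 5 * 61
phi(305) = 240

240


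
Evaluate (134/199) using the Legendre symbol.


p = 199 is prime, so compute (134/199) with the reciprocity algorithm (Jacobi-symbol steps: pull out 2s via (2/n), flip via reciprocity, reduce):
  pull out 2: (2/199) = +1  (since 199 mod 8 = 7)
  reciprocity: (67/199) -> -(199/67)
  reduce: (65/67)
  reciprocity: (65/67) -> +(67/65)
  reduce: (2/65)
  pull out 2: (2/65) = +1  (since 65 mod 8 = 1)
  (1/65) = 1
Product of signs = -1
(134/199) = -1

-1


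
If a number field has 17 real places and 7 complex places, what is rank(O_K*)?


By Dirichlet's unit theorem:
rank = r1 + r2 - 1
= 17 + 7 - 1
= 23

23


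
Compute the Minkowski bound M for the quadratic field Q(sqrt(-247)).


d = -247, d mod 4 = 1, so disc(K) = d = -247; |disc(K)| = 247
Imaginary quadratic field, so n = 2, s = r2 = 1, r1 = 0
M = (n!/n^n) * (4/pi)^s * sqrt(|disc(K)|) = (2!/2^2) * (4/pi)^1 * sqrt(247)
= 0.5 * 1.273240 * 15.716234
= 10.0053

10.0053


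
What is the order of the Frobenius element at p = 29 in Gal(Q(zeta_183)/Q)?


The Frobenius at p in Gal(Q(zeta_n)/Q) = (Z/nZ)* is the class of p, so its order is ord_183(29), the smallest k >= 1 with 29^k = 1 mod 183.
n = 183 = 3 * 61, phi(183) = 120; the order divides phi(n).
Divisors of 120: 1, 2, 3, 4, 5, 6, 8, 10, 12, 15, 20, 24, 30, 40, 60, 120
Repeated squaring mod 183: 29^1 = 29, 29^2 = 109, 29^4 = 169, 29^8 = 13, 29^16 = 169, 29^32 = 13, 29^64 = 169
Test divisors in increasing order:
  k=1: 29^1 = 29 mod 183
  k=2: 29^2 = 109 mod 183
  k=3: 29^3 = 109 * 29 = 50 mod 183
  k=4: 29^4 = 169 mod 183
  k=5: 29^5 = 169 * 29 = 143 mod 183
  k=6: 29^6 = 169 * 109 = 121 mod 183
  k=8: 29^8 = 13 mod 183
  k=10: 29^10 = 13 * 109 = 136 mod 183
  k=12: 29^12 = 13 * 169 = 1 mod 183  <- first divisor giving 1
Order = 12

12


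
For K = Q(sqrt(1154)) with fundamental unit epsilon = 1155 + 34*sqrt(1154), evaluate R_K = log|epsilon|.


epsilon = 1155 + 34*sqrt(1154)
= 2309.9996
R = ln(2309.9996)
= 7.7450

7.7450


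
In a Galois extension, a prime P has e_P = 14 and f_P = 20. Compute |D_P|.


|D_P| = e * f
= 14 * 20
= 280

280


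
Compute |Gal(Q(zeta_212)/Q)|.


|Gal(Q(zeta_212)/Q)| = phi(212)
= 104

104


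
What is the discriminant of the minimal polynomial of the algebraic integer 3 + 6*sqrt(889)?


The element 3 + 6*sqrt(889) has minimal polynomial:
x^2 - 6*x - 31995
Discriminant = (-6)^2 - 4*(-31995)
= 36 + 127980
= 128016

128016


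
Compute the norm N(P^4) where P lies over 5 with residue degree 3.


N(P^a) = p^(a*f)
= 5^(4*3)
= 5^12
= 244140625

244140625


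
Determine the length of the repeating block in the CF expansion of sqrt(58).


Run the CF algorithm for sqrt(58).
a_0 = floor(sqrt(58)) = 7; set m_0=0, q_0=1.
Recurrence: m' = q*a - m,  q' = (d - m'^2)/q,  a' = floor((a_0 + m')/q').
  step 1: m=7, q=9, a=1
  step 2: m=2, q=6, a=1
  step 3: m=4, q=7, a=1
  step 4: m=3, q=7, a=1
  step 5: m=4, q=6, a=1
  step 6: m=2, q=9, a=1
  step 7: m=7, q=1, a=14
a_7 = 2*a_0 = 14, so the period closes here.
sqrt(58) = [7; 1, 1, 1, 1, 1, 1, 14]
Period length = 7

7


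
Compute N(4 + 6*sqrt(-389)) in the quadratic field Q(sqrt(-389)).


N(a + b*sqrt(d)) = a^2 - d*b^2
= (4)^2 - (-389)*(6)^2
= 16 + 14004
= 14020

14020


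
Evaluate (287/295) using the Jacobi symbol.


Compute (287/295) via quadratic reciprocity:
  reciprocity: (287/295) -> -(295/287)
  reduce: (8/287)
  pull out 2: (2/287) = +1  (since 287 mod 8 = 7)
  pull out 2: (2/287) = +1  (since 287 mod 8 = 7)
  pull out 2: (2/287) = +1  (since 287 mod 8 = 7)
  (1/287) = 1
Product of signs = -1

-1


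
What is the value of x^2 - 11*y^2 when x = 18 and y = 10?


x^2 - d*y^2
= 18^2 - 11*10^2
= 324 - 1100
= -776

-776


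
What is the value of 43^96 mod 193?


p = 193 is prime and the exponent is (p-1)/2 = 96, so by Euler's criterion 43^96 = (43/193) = +1 or -1 mod 193.
Compute by square-and-multiply:
  96 = 64 + 32 (binary 1100000)
  Repeated squaring mod 193: 43^1 = 43, 43^2 = 112, 43^4 = 192, 43^8 = 1, 43^16 = 1, 43^32 = 1, 43^64 = 1
  43^96 = 43^64 * 43^32 = 1 * 1 mod 193
    1 * 1 = 1 = 1 mod 193
  43^96 = 1 mod 193
Result 1: 43 is a quadratic residue mod 193.
43^96 mod 193 = 1

1


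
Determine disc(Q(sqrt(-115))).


For K = Q(sqrt(d)) with d squarefree: disc(K) = d if d = 1 mod 4, and disc(K) = 4d if d = 2 or 3 mod 4.
Here d = -115, and d mod 4 = 1.
d = 1 mod 4 (O_K = Z[(1+sqrt(d))/2]), so disc(K) = d = -115

-115


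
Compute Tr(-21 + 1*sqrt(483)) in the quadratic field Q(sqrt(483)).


Tr(a + b*sqrt(d)) = (a + b*sqrt(d)) + (a - b*sqrt(d)) = 2a
= 2 * (-21)
= -42

-42


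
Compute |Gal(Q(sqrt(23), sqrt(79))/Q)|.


The 2 square roots of distinct primes are multiplicatively independent over Q,
so [K:Q] = 2^2 and Gal(K/Q) is isomorphic to (Z/2Z)^2.
|Gal| = 2^2 = 4

4


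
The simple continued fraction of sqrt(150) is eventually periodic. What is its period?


Run the CF algorithm for sqrt(150).
a_0 = floor(sqrt(150)) = 12; set m_0=0, q_0=1.
Recurrence: m' = q*a - m,  q' = (d - m'^2)/q,  a' = floor((a_0 + m')/q').
  step 1: m=12, q=6, a=4
  step 2: m=12, q=1, a=24
a_2 = 2*a_0 = 24, so the period closes here.
sqrt(150) = [12; 4, 24]
Period length = 2

2


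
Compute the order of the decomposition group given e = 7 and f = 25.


|D_P| = e * f
= 7 * 25
= 175

175


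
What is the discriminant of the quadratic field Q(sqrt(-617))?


For K = Q(sqrt(d)) with d squarefree: disc(K) = d if d = 1 mod 4, and disc(K) = 4d if d = 2 or 3 mod 4.
Here d = -617, and d mod 4 = 3.
d = 3 mod 4, not 1 (O_K = Z[sqrt(d)]), so disc(K) = 4d = 4 * (-617) = -2468

-2468


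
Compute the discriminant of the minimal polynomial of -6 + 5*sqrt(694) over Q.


The element -6 + 5*sqrt(694) has minimal polynomial:
x^2 + 12*x - 17314
Discriminant = (12)^2 - 4*(-17314)
= 144 + 69256
= 69400

69400


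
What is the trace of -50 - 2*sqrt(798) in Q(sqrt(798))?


Tr(a + b*sqrt(d)) = (a + b*sqrt(d)) + (a - b*sqrt(d)) = 2a
= 2 * (-50)
= -100

-100


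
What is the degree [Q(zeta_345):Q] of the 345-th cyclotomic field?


The degree equals Euler's totient phi(345).
345 = 3 * 5 * 23
phi(345) = 176

176


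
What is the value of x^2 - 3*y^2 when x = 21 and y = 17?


x^2 - d*y^2
= 21^2 - 3*17^2
= 441 - 867
= -426

-426


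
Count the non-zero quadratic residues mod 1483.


For prime p, the number of non-zero quadratic residues is (p-1)/2.
= (1483-1)/2
= 741

741


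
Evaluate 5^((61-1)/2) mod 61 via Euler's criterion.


p = 61 is prime and the exponent is (p-1)/2 = 30, so by Euler's criterion 5^30 = (5/61) = +1 or -1 mod 61.
Compute by square-and-multiply:
  30 = 16 + 8 + 4 + 2 (binary 11110)
  Repeated squaring mod 61: 5^1 = 5, 5^2 = 25, 5^4 = 15, 5^8 = 42, 5^16 = 56
  5^30 = 5^16 * 5^8 * 5^4 * 5^2 = 56 * 42 * 15 * 25 mod 61
    56 * 42 = 2352 = 34 mod 61
    34 * 15 = 510 = 22 mod 61
    22 * 25 = 550 = 1 mod 61
  5^30 = 1 mod 61
Result 1: 5 is a quadratic residue mod 61.
5^30 mod 61 = 1

1


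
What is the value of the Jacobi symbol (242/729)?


Compute (242/729) via quadratic reciprocity:
  pull out 2: (2/729) = +1  (since 729 mod 8 = 1)
  reciprocity: (121/729) -> +(729/121)
  reduce: (3/121)
  reciprocity: (3/121) -> +(121/3)
  reduce: (1/3)
  (1/3) = 1
Product of signs = 1

1


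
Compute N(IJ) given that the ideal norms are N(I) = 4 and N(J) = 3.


N(IJ) = N(I) * N(J)
= 4 * 3
= 12

12


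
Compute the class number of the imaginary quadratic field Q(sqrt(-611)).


K = Q(sqrt(-611)). d mod 4 = 1, so D = disc(K) = d = -611
h(K) equals the number of primitive reduced positive-definite forms (a, b, c) = a*x^2 + b*x*y + c*y^2 with b^2 - 4ac = D,
where reduced means |b| <= a <= c, with b >= 0 whenever |b| = a or a = c, and primitive means gcd(a, b, c) = 1.
Reduced forces 3a^2 <= |D| = 611, so 1 <= a <= 14; b must have the parity of D, and c = (b^2 - D)/(4a) must be an integer >= a.
Enumerate a = 1..14, b in [-a, a]:
  a=1: (1, 1, 153)  [1]
  a=2: none
  a=3: (3, -1, 51), (3, 1, 51)  [2]
  a=4: none
  a=5: (5, -3, 31), (5, 3, 31)  [2]
  a=6..8: none
  a=9: (9, -1, 17), (9, 1, 17)  [2]
  a=10: none
  a=11: (11, -7, 15), (11, 7, 15)  [2]
  a=12: none
  a=13: (13, 13, 15)  [1]
  a=14: none
Total reduced forms: 1 + 2 + 2 + 2 + 2 + 1 = 10
h = 10

10


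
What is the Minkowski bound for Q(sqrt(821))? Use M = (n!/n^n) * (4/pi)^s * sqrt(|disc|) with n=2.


d = 821, d mod 4 = 1, so disc(K) = d = 821; |disc(K)| = 821
Real quadratic field, so n = 2, s = r2 = 0, r1 = 2
M = (n!/n^n) * (4/pi)^s * sqrt(|disc(K)|) = (2!/2^2) * (4/pi)^0 * sqrt(821)
= 0.5 * 1.000000 * 28.653098
= 14.3265

14.3265


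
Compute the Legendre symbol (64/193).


p = 193 is prime, so compute (64/193) with the reciprocity algorithm (Jacobi-symbol steps: pull out 2s via (2/n), flip via reciprocity, reduce):
  pull out 2: (2/193) = +1  (since 193 mod 8 = 1)
  pull out 2: (2/193) = +1  (since 193 mod 8 = 1)
  pull out 2: (2/193) = +1  (since 193 mod 8 = 1)
  pull out 2: (2/193) = +1  (since 193 mod 8 = 1)
  pull out 2: (2/193) = +1  (since 193 mod 8 = 1)
  pull out 2: (2/193) = +1  (since 193 mod 8 = 1)
  (1/193) = 1
Product of signs = 1
(64/193) = 1

1


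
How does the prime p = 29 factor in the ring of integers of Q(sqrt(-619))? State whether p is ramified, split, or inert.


K = Q(sqrt(-619)). Since d mod 4 = 1, disc(K) = -619.
Check p | disc: -619 mod 29 = 19.
p does not divide disc. Compute Legendre symbol (d/p):
19^((29-1)/2) mod 29 = -1
(d/p) = -1, so p is inert: (p) stays prime with e=1, f=2, g=1.
Therefore p is inert.

inert


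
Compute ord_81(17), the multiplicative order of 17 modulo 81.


We want ord_81(17), the smallest k >= 1 with 17^k = 1 mod 81.
n = 81 = 3^4, phi(81) = 54; the order divides phi(n).
Divisors of 54: 1, 2, 3, 6, 9, 18, 27, 54
Repeated squaring mod 81: 17^1 = 17, 17^2 = 46, 17^4 = 10, 17^8 = 19, 17^16 = 37, 17^32 = 73
Test divisors in increasing order:
  k=1: 17^1 = 17 mod 81
  k=2: 17^2 = 46 mod 81
  k=3: 17^3 = 46 * 17 = 53 mod 81
  k=6: 17^6 = 10 * 46 = 55 mod 81
  k=9: 17^9 = 19 * 17 = 80 mod 81
  k=18: 17^18 = 37 * 46 = 1 mod 81  <- first divisor giving 1
Order = 18

18


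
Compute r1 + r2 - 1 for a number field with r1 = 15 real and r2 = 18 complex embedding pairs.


By Dirichlet's unit theorem:
rank = r1 + r2 - 1
= 15 + 18 - 1
= 32

32


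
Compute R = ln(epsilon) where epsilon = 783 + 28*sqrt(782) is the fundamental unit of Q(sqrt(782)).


epsilon = 783 + 28*sqrt(782)
= 1565.9994
R = ln(1565.9994)
= 7.3563

7.3563


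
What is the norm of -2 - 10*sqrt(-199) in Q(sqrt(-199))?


N(a + b*sqrt(d)) = a^2 - d*b^2
= (-2)^2 - (-199)*(-10)^2
= 4 + 19900
= 19904

19904


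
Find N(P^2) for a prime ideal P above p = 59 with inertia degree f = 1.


N(P^a) = p^(a*f)
= 59^(2*1)
= 59^2
= 3481

3481


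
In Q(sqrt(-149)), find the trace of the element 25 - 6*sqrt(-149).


Tr(a + b*sqrt(d)) = (a + b*sqrt(d)) + (a - b*sqrt(d)) = 2a
= 2 * (25)
= 50

50


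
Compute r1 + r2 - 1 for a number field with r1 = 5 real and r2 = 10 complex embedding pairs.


By Dirichlet's unit theorem:
rank = r1 + r2 - 1
= 5 + 10 - 1
= 14

14


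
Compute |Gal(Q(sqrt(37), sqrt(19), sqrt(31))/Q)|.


The 3 square roots of distinct primes are multiplicatively independent over Q,
so [K:Q] = 2^3 and Gal(K/Q) is isomorphic to (Z/2Z)^3.
|Gal| = 2^3 = 8

8


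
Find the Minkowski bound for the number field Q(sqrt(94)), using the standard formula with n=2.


d = 94, d mod 4 = 2, so disc(K) = 4d = 376; |disc(K)| = 376
Real quadratic field, so n = 2, s = r2 = 0, r1 = 2
M = (n!/n^n) * (4/pi)^s * sqrt(|disc(K)|) = (2!/2^2) * (4/pi)^0 * sqrt(376)
= 0.5 * 1.000000 * 19.390719
= 9.6954

9.6954


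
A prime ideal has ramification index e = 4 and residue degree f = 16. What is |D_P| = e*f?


|D_P| = e * f
= 4 * 16
= 64

64


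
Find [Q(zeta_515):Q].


The degree equals Euler's totient phi(515).
515 = 5 * 103
phi(515) = 408

408


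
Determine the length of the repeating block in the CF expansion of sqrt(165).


Run the CF algorithm for sqrt(165).
a_0 = floor(sqrt(165)) = 12; set m_0=0, q_0=1.
Recurrence: m' = q*a - m,  q' = (d - m'^2)/q,  a' = floor((a_0 + m')/q').
  step 1: m=12, q=21, a=1
  step 2: m=9, q=4, a=5
  step 3: m=11, q=11, a=2
  step 4: m=11, q=4, a=5
  step 5: m=9, q=21, a=1
  step 6: m=12, q=1, a=24
a_6 = 2*a_0 = 24, so the period closes here.
sqrt(165) = [12; 1, 5, 2, 5, 1, 24]
Period length = 6

6


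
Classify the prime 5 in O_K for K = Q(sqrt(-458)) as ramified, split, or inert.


K = Q(sqrt(-458)). Since d mod 4 = 2, disc(K) = -1832.
Check p | disc: -1832 mod 5 = 3.
p does not divide disc. Compute Legendre symbol (d/p):
2^((5-1)/2) mod 5 = -1
(d/p) = -1, so p is inert: (p) stays prime with e=1, f=2, g=1.
Therefore p is inert.

inert


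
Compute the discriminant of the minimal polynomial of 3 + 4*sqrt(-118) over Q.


The element 3 + 4*sqrt(-118) has minimal polynomial:
x^2 - 6*x + 1897
Discriminant = (-6)^2 - 4*(1897)
= 36 - 7588
= -7552

-7552


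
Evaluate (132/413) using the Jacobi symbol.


Compute (132/413) via quadratic reciprocity:
  pull out 2: (2/413) = -1  (since 413 mod 8 = 5)
  pull out 2: (2/413) = -1  (since 413 mod 8 = 5)
  reciprocity: (33/413) -> +(413/33)
  reduce: (17/33)
  reciprocity: (17/33) -> +(33/17)
  reduce: (16/17)
  pull out 2: (2/17) = +1  (since 17 mod 8 = 1)
  pull out 2: (2/17) = +1  (since 17 mod 8 = 1)
  pull out 2: (2/17) = +1  (since 17 mod 8 = 1)
  pull out 2: (2/17) = +1  (since 17 mod 8 = 1)
  (1/17) = 1
Product of signs = 1

1


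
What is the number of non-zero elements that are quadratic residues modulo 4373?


For prime p, the number of non-zero quadratic residues is (p-1)/2.
= (4373-1)/2
= 2186

2186


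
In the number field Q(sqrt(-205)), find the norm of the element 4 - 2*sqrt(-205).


N(a + b*sqrt(d)) = a^2 - d*b^2
= (4)^2 - (-205)*(-2)^2
= 16 + 820
= 836

836


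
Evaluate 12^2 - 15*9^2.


x^2 - d*y^2
= 12^2 - 15*9^2
= 144 - 1215
= -1071

-1071


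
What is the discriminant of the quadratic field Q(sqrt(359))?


For K = Q(sqrt(d)) with d squarefree: disc(K) = d if d = 1 mod 4, and disc(K) = 4d if d = 2 or 3 mod 4.
Here d = 359, and d mod 4 = 3.
d = 3 mod 4, not 1 (O_K = Z[sqrt(d)]), so disc(K) = 4d = 4 * (359) = 1436

1436


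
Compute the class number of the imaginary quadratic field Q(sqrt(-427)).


K = Q(sqrt(-427)). d mod 4 = 1, so D = disc(K) = d = -427
h(K) equals the number of primitive reduced positive-definite forms (a, b, c) = a*x^2 + b*x*y + c*y^2 with b^2 - 4ac = D,
where reduced means |b| <= a <= c, with b >= 0 whenever |b| = a or a = c, and primitive means gcd(a, b, c) = 1.
Reduced forces 3a^2 <= |D| = 427, so 1 <= a <= 11; b must have the parity of D, and c = (b^2 - D)/(4a) must be an integer >= a.
Enumerate a = 1..11, b in [-a, a]:
  a=1: (1, 1, 107)  [1]
  a=2..6: none
  a=7: (7, 7, 17)  [1]
  a=8..11: none
Total reduced forms: 1 + 1 = 2
h = 2

2


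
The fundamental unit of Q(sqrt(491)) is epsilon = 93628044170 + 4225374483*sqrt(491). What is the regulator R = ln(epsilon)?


epsilon = 93628044170 + 4225374483*sqrt(491)
= 1.8726e+11
R = ln(1.8726e+11)
= 25.9557

25.9557


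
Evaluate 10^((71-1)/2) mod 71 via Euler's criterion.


p = 71 is prime and the exponent is (p-1)/2 = 35, so by Euler's criterion 10^35 = (10/71) = +1 or -1 mod 71.
Compute by square-and-multiply:
  35 = 32 + 2 + 1 (binary 100011)
  Repeated squaring mod 71: 10^1 = 10, 10^2 = 29, 10^4 = 60, 10^8 = 50, 10^16 = 15, 10^32 = 12
  10^35 = 10^32 * 10^2 * 10^1 = 12 * 29 * 10 mod 71
    12 * 29 = 348 = 64 mod 71
    64 * 10 = 640 = 1 mod 71
  10^35 = 1 mod 71
Result 1: 10 is a quadratic residue mod 71.
10^35 mod 71 = 1

1


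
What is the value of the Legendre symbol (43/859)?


p = 859 is prime, so compute (43/859) with the reciprocity algorithm (Jacobi-symbol steps: pull out 2s via (2/n), flip via reciprocity, reduce):
  reciprocity: (43/859) -> -(859/43)
  reduce: (42/43)
  pull out 2: (2/43) = -1  (since 43 mod 8 = 3)
  reciprocity: (21/43) -> +(43/21)
  reduce: (1/21)
  (1/21) = 1
Product of signs = 1
(43/859) = 1

1


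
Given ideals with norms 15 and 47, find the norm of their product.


N(IJ) = N(I) * N(J)
= 15 * 47
= 705

705


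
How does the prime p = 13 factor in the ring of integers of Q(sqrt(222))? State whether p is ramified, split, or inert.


K = Q(sqrt(222)). Since d mod 4 = 2, disc(K) = 888.
Check p | disc: 888 mod 13 = 4.
p does not divide disc. Compute Legendre symbol (d/p):
1^((13-1)/2) mod 13 = 1
(d/p) = 1, so p splits: (p) = P*P' with e=1, f=1, g=2.
Therefore p is split.

split


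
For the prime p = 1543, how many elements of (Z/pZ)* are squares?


For prime p, the number of non-zero quadratic residues is (p-1)/2.
= (1543-1)/2
= 771

771


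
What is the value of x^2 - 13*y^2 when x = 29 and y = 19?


x^2 - d*y^2
= 29^2 - 13*19^2
= 841 - 4693
= -3852

-3852


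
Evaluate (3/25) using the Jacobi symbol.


Compute (3/25) via quadratic reciprocity:
  reciprocity: (3/25) -> +(25/3)
  reduce: (1/3)
  (1/3) = 1
Product of signs = 1

1


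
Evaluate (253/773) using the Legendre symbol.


p = 773 is prime, so compute (253/773) with the reciprocity algorithm (Jacobi-symbol steps: pull out 2s via (2/n), flip via reciprocity, reduce):
  reciprocity: (253/773) -> +(773/253)
  reduce: (14/253)
  pull out 2: (2/253) = -1  (since 253 mod 8 = 5)
  reciprocity: (7/253) -> +(253/7)
  reduce: (1/7)
  (1/7) = 1
Product of signs = -1
(253/773) = -1

-1


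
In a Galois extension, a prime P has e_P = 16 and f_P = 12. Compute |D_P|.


|D_P| = e * f
= 16 * 12
= 192

192


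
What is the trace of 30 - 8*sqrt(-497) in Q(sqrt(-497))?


Tr(a + b*sqrt(d)) = (a + b*sqrt(d)) + (a - b*sqrt(d)) = 2a
= 2 * (30)
= 60

60


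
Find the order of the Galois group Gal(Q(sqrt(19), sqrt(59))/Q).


The 2 square roots of distinct primes are multiplicatively independent over Q,
so [K:Q] = 2^2 and Gal(K/Q) is isomorphic to (Z/2Z)^2.
|Gal| = 2^2 = 4

4


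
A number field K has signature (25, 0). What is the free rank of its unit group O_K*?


By Dirichlet's unit theorem:
rank = r1 + r2 - 1
= 25 + 0 - 1
= 24

24


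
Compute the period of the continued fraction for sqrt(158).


Run the CF algorithm for sqrt(158).
a_0 = floor(sqrt(158)) = 12; set m_0=0, q_0=1.
Recurrence: m' = q*a - m,  q' = (d - m'^2)/q,  a' = floor((a_0 + m')/q').
  step 1: m=12, q=14, a=1
  step 2: m=2, q=11, a=1
  step 3: m=9, q=7, a=3
  step 4: m=12, q=2, a=12
  step 5: m=12, q=7, a=3
  step 6: m=9, q=11, a=1
  step 7: m=2, q=14, a=1
  step 8: m=12, q=1, a=24
a_8 = 2*a_0 = 24, so the period closes here.
sqrt(158) = [12; 1, 1, 3, 12, 3, 1, 1, 24]
Period length = 8

8


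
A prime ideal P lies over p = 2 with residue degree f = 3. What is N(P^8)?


N(P^a) = p^(a*f)
= 2^(8*3)
= 2^24
= 16777216

16777216


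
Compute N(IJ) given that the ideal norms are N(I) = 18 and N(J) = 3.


N(IJ) = N(I) * N(J)
= 18 * 3
= 54

54


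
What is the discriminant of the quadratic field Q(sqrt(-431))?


For K = Q(sqrt(d)) with d squarefree: disc(K) = d if d = 1 mod 4, and disc(K) = 4d if d = 2 or 3 mod 4.
Here d = -431, and d mod 4 = 1.
d = 1 mod 4 (O_K = Z[(1+sqrt(d))/2]), so disc(K) = d = -431

-431


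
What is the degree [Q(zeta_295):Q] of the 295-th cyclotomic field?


The degree equals Euler's totient phi(295).
295 = 5 * 59
phi(295) = 232

232


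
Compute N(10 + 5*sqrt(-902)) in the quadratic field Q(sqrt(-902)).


N(a + b*sqrt(d)) = a^2 - d*b^2
= (10)^2 - (-902)*(5)^2
= 100 + 22550
= 22650

22650


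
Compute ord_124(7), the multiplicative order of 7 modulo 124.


We want ord_124(7), the smallest k >= 1 with 7^k = 1 mod 124.
n = 124 = 2^2 * 31, phi(124) = 60; the order divides phi(n).
Divisors of 60: 1, 2, 3, 4, 5, 6, 10, 12, 15, 20, 30, 60
Repeated squaring mod 124: 7^1 = 7, 7^2 = 49, 7^4 = 45, 7^8 = 41, 7^16 = 69, 7^32 = 49
Test divisors in increasing order:
  k=1: 7^1 = 7 mod 124
  k=2: 7^2 = 49 mod 124
  k=3: 7^3 = 49 * 7 = 95 mod 124
  k=4: 7^4 = 45 mod 124
  k=5: 7^5 = 45 * 7 = 67 mod 124
  k=6: 7^6 = 45 * 49 = 97 mod 124
  k=10: 7^10 = 41 * 49 = 25 mod 124
  k=12: 7^12 = 41 * 45 = 109 mod 124
  k=15: 7^15 = 41 * 45 * 49 * 7 = 63 mod 124
  k=20: 7^20 = 69 * 45 = 5 mod 124
  k=30: 7^30 = 69 * 41 * 45 * 49 = 1 mod 124  <- first divisor giving 1
Order = 30

30


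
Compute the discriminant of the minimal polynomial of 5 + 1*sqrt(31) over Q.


The element 5 + 1*sqrt(31) has minimal polynomial:
x^2 - 10*x - 6
Discriminant = (-10)^2 - 4*(-6)
= 100 + 24
= 124

124


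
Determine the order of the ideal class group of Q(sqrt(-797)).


K = Q(sqrt(-797)). d mod 4 = 3, so D = disc(K) = 4d = -3188
h(K) equals the number of primitive reduced positive-definite forms (a, b, c) = a*x^2 + b*x*y + c*y^2 with b^2 - 4ac = D,
where reduced means |b| <= a <= c, with b >= 0 whenever |b| = a or a = c, and primitive means gcd(a, b, c) = 1.
Reduced forces 3a^2 <= |D| = 3188, so 1 <= a <= 32; b must have the parity of D, and c = (b^2 - D)/(4a) must be an integer >= a.
Enumerate a = 1..32, b in [-a, a]:
  a=1: (1, 0, 797)  [1]
  a=2: (2, 2, 399)  [1]
  a=3: (3, -2, 266), (3, 2, 266)  [2]
  a=4..5: none
  a=6: (6, -2, 133), (6, 2, 133)  [2]
  a=7: (7, -2, 114), (7, 2, 114)  [2]
  a=8: none
  a=9: (9, -4, 89), (9, 4, 89)  [2]
  a=10..12: none
  a=13: (13, -6, 62), (13, 6, 62)  [2]
  a=14: (14, -2, 57), (14, 2, 57)  [2]
  a=15..16: none
  a=17: (17, -12, 49), (17, 12, 49)  [2]
  a=18: (18, -14, 47), (18, 14, 47)  [2]
  a=19: (19, -2, 42), (19, 2, 42)  [2]
  a=20: none
  a=21: (21, -16, 41), (21, -2, 38), (21, 2, 38), (21, 16, 41)  [4]
  a=22: none
  a=23: (23, -20, 39), (23, 20, 39)  [2]
  a=24..25: none
  a=26: (26, -6, 31), (26, 6, 31)  [2]
  a=27: (27, -22, 34), (27, 22, 34)  [2]
  a=28..32: none
Total reduced forms: 1 + 1 + 2 + 2 + 2 + 2 + 2 + 2 + 2 + 2 + 2 + 4 + 2 + 2 + 2 = 30
h = 30

30


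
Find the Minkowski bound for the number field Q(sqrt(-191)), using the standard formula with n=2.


d = -191, d mod 4 = 1, so disc(K) = d = -191; |disc(K)| = 191
Imaginary quadratic field, so n = 2, s = r2 = 1, r1 = 0
M = (n!/n^n) * (4/pi)^s * sqrt(|disc(K)|) = (2!/2^2) * (4/pi)^1 * sqrt(191)
= 0.5 * 1.273240 * 13.820275
= 8.7983

8.7983


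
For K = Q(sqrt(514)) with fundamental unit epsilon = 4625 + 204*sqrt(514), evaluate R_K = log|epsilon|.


epsilon = 4625 + 204*sqrt(514)
= 9249.9999
R = ln(9249.9999)
= 9.1324

9.1324


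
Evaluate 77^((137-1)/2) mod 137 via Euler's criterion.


p = 137 is prime and the exponent is (p-1)/2 = 68, so by Euler's criterion 77^68 = (77/137) = +1 or -1 mod 137.
Compute by square-and-multiply:
  68 = 64 + 4 (binary 1000100)
  Repeated squaring mod 137: 77^1 = 77, 77^2 = 38, 77^4 = 74, 77^8 = 133, 77^16 = 16, 77^32 = 119, 77^64 = 50
  77^68 = 77^64 * 77^4 = 50 * 74 mod 137
    50 * 74 = 3700 = 1 mod 137
  77^68 = 1 mod 137
Result 1: 77 is a quadratic residue mod 137.
77^68 mod 137 = 1

1


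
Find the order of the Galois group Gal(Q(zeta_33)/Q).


|Gal(Q(zeta_33)/Q)| = phi(33)
= 20

20


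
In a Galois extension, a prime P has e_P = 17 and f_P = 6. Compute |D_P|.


|D_P| = e * f
= 17 * 6
= 102

102


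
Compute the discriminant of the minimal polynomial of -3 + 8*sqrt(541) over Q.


The element -3 + 8*sqrt(541) has minimal polynomial:
x^2 + 6*x - 34615
Discriminant = (6)^2 - 4*(-34615)
= 36 + 138460
= 138496

138496


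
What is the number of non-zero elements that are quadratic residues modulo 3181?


For prime p, the number of non-zero quadratic residues is (p-1)/2.
= (3181-1)/2
= 1590

1590


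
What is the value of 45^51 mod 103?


p = 103 is prime and the exponent is (p-1)/2 = 51, so by Euler's criterion 45^51 = (45/103) = +1 or -1 mod 103.
Compute by square-and-multiply:
  51 = 32 + 16 + 2 + 1 (binary 110011)
  Repeated squaring mod 103: 45^1 = 45, 45^2 = 68, 45^4 = 92, 45^8 = 18, 45^16 = 15, 45^32 = 19
  45^51 = 45^32 * 45^16 * 45^2 * 45^1 = 19 * 15 * 68 * 45 mod 103
    19 * 15 = 285 = 79 mod 103
    79 * 68 = 5372 = 16 mod 103
    16 * 45 = 720 = 102 mod 103
  45^51 = 102 mod 103
Result 102 = p - 1 = -1 mod 103: 45 is a quadratic non-residue mod 103. As a residue in [0, p-1] the value is 102.
45^51 mod 103 = 102

102


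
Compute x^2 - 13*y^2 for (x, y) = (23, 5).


x^2 - d*y^2
= 23^2 - 13*5^2
= 529 - 325
= 204

204


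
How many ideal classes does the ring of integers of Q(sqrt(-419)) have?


K = Q(sqrt(-419)). d mod 4 = 1, so D = disc(K) = d = -419
h(K) equals the number of primitive reduced positive-definite forms (a, b, c) = a*x^2 + b*x*y + c*y^2 with b^2 - 4ac = D,
where reduced means |b| <= a <= c, with b >= 0 whenever |b| = a or a = c, and primitive means gcd(a, b, c) = 1.
Reduced forces 3a^2 <= |D| = 419, so 1 <= a <= 11; b must have the parity of D, and c = (b^2 - D)/(4a) must be an integer >= a.
Enumerate a = 1..11, b in [-a, a]:
  a=1: (1, 1, 105)  [1]
  a=2: none
  a=3: (3, -1, 35), (3, 1, 35)  [2]
  a=4: none
  a=5: (5, -1, 21), (5, 1, 21)  [2]
  a=6: none
  a=7: (7, -1, 15), (7, 1, 15)  [2]
  a=8: none
  a=9: (9, -7, 13), (9, 7, 13)  [2]
  a=10..11: none
Total reduced forms: 1 + 2 + 2 + 2 + 2 = 9
h = 9

9


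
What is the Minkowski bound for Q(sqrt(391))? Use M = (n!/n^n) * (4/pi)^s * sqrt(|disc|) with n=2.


d = 391, d mod 4 = 3, so disc(K) = 4d = 1564; |disc(K)| = 1564
Real quadratic field, so n = 2, s = r2 = 0, r1 = 2
M = (n!/n^n) * (4/pi)^s * sqrt(|disc(K)|) = (2!/2^2) * (4/pi)^0 * sqrt(1564)
= 0.5 * 1.000000 * 39.547440
= 19.7737

19.7737


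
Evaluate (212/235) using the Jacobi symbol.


Compute (212/235) via quadratic reciprocity:
  pull out 2: (2/235) = -1  (since 235 mod 8 = 3)
  pull out 2: (2/235) = -1  (since 235 mod 8 = 3)
  reciprocity: (53/235) -> +(235/53)
  reduce: (23/53)
  reciprocity: (23/53) -> +(53/23)
  reduce: (7/23)
  reciprocity: (7/23) -> -(23/7)
  reduce: (2/7)
  pull out 2: (2/7) = +1  (since 7 mod 8 = 7)
  (1/7) = 1
Product of signs = -1

-1


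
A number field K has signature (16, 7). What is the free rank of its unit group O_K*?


By Dirichlet's unit theorem:
rank = r1 + r2 - 1
= 16 + 7 - 1
= 22

22


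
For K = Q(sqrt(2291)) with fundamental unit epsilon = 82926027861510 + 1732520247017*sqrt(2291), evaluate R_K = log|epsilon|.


epsilon = 82926027861510 + 1732520247017*sqrt(2291)
= 1.6585e+14
R = ln(1.6585e+14)
= 32.7421

32.7421


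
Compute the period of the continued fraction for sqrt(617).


Run the CF algorithm for sqrt(617).
a_0 = floor(sqrt(617)) = 24; set m_0=0, q_0=1.
Recurrence: m' = q*a - m,  q' = (d - m'^2)/q,  a' = floor((a_0 + m')/q').
  step 1: m=24, q=41, a=1
  step 2: m=17, q=8, a=5
  step 3: m=23, q=11, a=4
  step 4: m=21, q=16, a=2
  step 5: m=11, q=31, a=1
  step 6: m=20, q=7, a=6
  step 7: m=22, q=19, a=2
  step 8: m=16, q=19, a=2
  step 9: m=22, q=7, a=6
  step 10: m=20, q=31, a=1
  step 11: m=11, q=16, a=2
  step 12: m=21, q=11, a=4
  step 13: m=23, q=8, a=5
  step 14: m=17, q=41, a=1
  step 15: m=24, q=1, a=48
a_15 = 2*a_0 = 48, so the period closes here.
sqrt(617) = [24; 1, 5, 4, 2, 1, 6, 2, 2, 6, 1, 2, 4, 5, 1, 48]
Period length = 15

15


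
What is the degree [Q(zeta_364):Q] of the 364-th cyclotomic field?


The degree equals Euler's totient phi(364).
364 = 2^2 * 7 * 13
phi(364) = 144

144


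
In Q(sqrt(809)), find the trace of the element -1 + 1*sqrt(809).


Tr(a + b*sqrt(d)) = (a + b*sqrt(d)) + (a - b*sqrt(d)) = 2a
= 2 * (-1)
= -2

-2


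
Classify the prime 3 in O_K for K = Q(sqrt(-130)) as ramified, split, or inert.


K = Q(sqrt(-130)). Since d mod 4 = 2, disc(K) = -520.
Check p | disc: -520 mod 3 = 2.
p does not divide disc. Compute Legendre symbol (d/p):
2^((3-1)/2) mod 3 = -1
(d/p) = -1, so p is inert: (p) stays prime with e=1, f=2, g=1.
Therefore p is inert.

inert
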